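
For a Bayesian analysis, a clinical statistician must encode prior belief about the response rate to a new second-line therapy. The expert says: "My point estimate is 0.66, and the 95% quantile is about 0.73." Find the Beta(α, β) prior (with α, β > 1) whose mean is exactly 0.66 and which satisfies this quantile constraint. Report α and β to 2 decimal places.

α ≈ 77.62, β ≈ 39.99

With mean 0.66 fixed, write α = 0.66s, β = 0.34s where s = α+β.
Need P(θ < 0.73) = 0.95 under Beta(0.66s, 0.34s). Normal approximation: (q−m)/√(m(1−m)/s) ≈ z_{0.95} = 1.64, so s ≈ 0.66·0.34·(1.64)²/(0.73−0.66)² = 123.9.
At s = 123.9: P(θ<0.73) ≈ 0.954. Adjusting to match 0.95 gives s ≈ 117.61.
So α = 0.66·117.61 ≈ 77.62, β = 0.34·117.61 ≈ 39.99.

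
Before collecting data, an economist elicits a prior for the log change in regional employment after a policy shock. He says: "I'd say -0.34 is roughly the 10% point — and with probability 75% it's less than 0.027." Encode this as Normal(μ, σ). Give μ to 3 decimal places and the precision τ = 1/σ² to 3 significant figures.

μ = -0.100, τ = 28.4

For Normal(μ,σ), the p-quantile is μ + z_p·σ. Here z_{0.1} = -1.282, z_{0.75} = 0.6745.
So -0.34 = μ − 1.282σ and 0.027 = μ + 0.6745σ.
Subtracting: σ = (0.027 − -0.34)/(0.6745 − (-1.282)) = 0.188.
Then μ = -0.34 − (-1.282)·0.188 = -0.100.
Precision τ = 1/σ² = 1/0.1876² = 28.4.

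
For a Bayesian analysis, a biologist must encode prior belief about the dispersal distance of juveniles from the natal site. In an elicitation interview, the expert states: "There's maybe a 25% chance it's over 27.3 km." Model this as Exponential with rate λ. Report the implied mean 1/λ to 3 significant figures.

P(T > 27.3) = e^(−λ·27.3) = 0.25, so λ = −ln(0.25)/27.3 = 0.0508.
Mean = 1/λ = 19.7 km.

mean ≈ 19.7 km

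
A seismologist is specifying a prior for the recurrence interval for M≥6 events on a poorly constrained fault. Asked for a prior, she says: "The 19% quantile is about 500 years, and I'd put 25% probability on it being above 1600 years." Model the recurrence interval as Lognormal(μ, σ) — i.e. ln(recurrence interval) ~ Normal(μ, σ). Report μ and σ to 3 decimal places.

μ ≈ 6.872, σ ≈ 0.749

If T ~ Lognormal(μ,σ) then ln T ~ Normal(μ,σ), so the p-quantile of ln T is μ + z_p·σ.
ln(500) = 6.215 and ln(1600) = 7.378; z_{0.19} = -0.8779, z_{0.75} = 0.6745.
σ = (7.378 − 6.215)/(0.6745 − (-0.8779)) = 0.749.
μ = 6.215 − (-0.8779)·0.749 = 6.872.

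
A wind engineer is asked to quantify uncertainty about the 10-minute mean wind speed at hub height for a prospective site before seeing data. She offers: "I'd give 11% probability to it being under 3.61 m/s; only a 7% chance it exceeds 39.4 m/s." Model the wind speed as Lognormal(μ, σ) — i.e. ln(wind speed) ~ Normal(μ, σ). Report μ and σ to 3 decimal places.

If T ~ Lognormal(μ,σ) then ln T ~ Normal(μ,σ), so the p-quantile of ln T is μ + z_p·σ.
ln(3.61) = 1.284 and ln(39.4) = 3.674; z_{0.11} = -1.227, z_{0.93} = 1.476.
σ = (3.674 − 1.284)/(1.476 − (-1.227)) = 0.884.
μ = 1.284 − (-1.227)·0.884 = 2.369.

μ ≈ 2.369, σ ≈ 0.884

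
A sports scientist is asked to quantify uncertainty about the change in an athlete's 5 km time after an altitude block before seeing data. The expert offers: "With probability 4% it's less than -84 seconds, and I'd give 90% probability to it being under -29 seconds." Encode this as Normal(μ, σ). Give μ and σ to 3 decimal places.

The p-quantile of Normal(μ,σ) is μ + z_p·σ, with z_{0.04} = -1.751 and z_{0.9} = 1.282.
Eliminate σ: μ = (z₂·x₁ − z₁·x₂)/(z₂ − z₁) = (1.282·-84 − (-1.751)·-29)/3.032 = -52.245.
Then σ = (x₂ − x₁)/(z₂ − z₁) = (-29 − -84)/3.032 = 18.138.

μ = -52.245, σ = 18.138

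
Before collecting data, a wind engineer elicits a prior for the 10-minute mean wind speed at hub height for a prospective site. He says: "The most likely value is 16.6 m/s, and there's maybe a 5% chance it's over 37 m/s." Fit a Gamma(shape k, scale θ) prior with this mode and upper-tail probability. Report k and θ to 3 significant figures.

Gamma(k,θ) with k>1 has mode (k−1)θ, so θ = 16.6/(k−1).
Need P(X < 37) = 0.95 with θ tied to k this way. Start at k = 2, θ = 16.6: P(X<37) ≈ 0.652.
Too low — raise k to concentrate. Iterating converges to k ≈ 5.28.
Then θ = 16.6/(5.28−1) ≈ 3.88.

k ≈ 5.28, θ ≈ 3.88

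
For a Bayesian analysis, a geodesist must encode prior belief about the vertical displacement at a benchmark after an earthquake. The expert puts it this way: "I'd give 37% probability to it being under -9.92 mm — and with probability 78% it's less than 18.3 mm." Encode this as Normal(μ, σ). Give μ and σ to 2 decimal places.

μ = -1.44, σ = 25.56

The p-quantile of Normal(μ,σ) is μ + z_p·σ, with z_{0.37} = -0.3319 and z_{0.78} = 0.7722.
Eliminate σ: μ = (z₂·x₁ − z₁·x₂)/(z₂ − z₁) = (0.7722·-9.92 − (-0.3319)·18.3)/1.104 = -1.44.
Then σ = (x₂ − x₁)/(z₂ − z₁) = (18.3 − -9.92)/1.104 = 25.56.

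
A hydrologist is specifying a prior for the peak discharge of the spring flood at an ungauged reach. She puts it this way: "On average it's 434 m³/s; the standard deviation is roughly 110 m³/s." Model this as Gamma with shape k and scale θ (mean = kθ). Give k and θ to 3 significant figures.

k ≈ 15.6, θ ≈ 27.9

For Gamma(k, scale θ): mean = kθ, variance = kθ², so CV = 1/√k.
CV = SD/mean = 110/434 = 0.2535, hence k = 1/CV² = 15.6.
Then θ = mean/k = 434/15.6 = 27.9.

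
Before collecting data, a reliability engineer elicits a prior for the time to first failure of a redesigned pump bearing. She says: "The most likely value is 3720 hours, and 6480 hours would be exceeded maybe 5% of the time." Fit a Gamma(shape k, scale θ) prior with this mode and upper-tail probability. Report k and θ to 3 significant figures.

Gamma(k,θ) with k>1 has mode (k−1)θ, so θ = 3720/(k−1).
Need P(X < 6480) = 0.95 with θ tied to k this way. Start at k = 2, θ = 3720: P(X<6480) ≈ 0.520.
Too low — raise k to concentrate. Iterating converges to k ≈ 10.1.
Then θ = 3720/(10.1−1) ≈ 411.

k ≈ 10.1, θ ≈ 411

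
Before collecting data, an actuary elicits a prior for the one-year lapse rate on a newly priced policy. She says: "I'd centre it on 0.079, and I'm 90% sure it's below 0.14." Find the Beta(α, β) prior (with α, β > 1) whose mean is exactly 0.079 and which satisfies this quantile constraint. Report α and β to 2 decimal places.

α ≈ 2.77, β ≈ 32.29

With mean 0.079 fixed, write α = 0.079s, β = 0.921s where s = α+β.
Need P(θ < 0.14) = 0.9 under Beta(0.079s, 0.921s). Normal approximation: (q−m)/√(m(1−m)/s) ≈ z_{0.9} = 1.28, so s ≈ 0.079·0.921·(1.28)²/(0.14−0.079)² = 32.1.
At s = 32.1: P(θ<0.14) ≈ 0.893. Adjusting to match 0.9 gives s ≈ 35.06.
So α = 0.079·35.06 ≈ 2.77, β = 0.921·35.06 ≈ 32.29.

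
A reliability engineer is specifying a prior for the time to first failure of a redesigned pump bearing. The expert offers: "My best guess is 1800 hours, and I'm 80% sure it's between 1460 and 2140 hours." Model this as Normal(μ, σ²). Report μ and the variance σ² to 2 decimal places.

μ = 1800.00, σ² = 70385.90

A symmetric 80% interval runs μ ± z·σ with z = 1.282.
Half-width = 340, so σ = 340/1.282 = 265.303 and σ² = 70385.90.
μ is the stated best guess, 1800.00.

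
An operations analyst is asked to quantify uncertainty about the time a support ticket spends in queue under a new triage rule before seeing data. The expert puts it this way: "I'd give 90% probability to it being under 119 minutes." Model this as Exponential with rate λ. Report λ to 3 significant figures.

P(T < 119.0) = 1 − e^(−λ·119.0) = 0.9, so λ = −ln(1−0.9)/119.0 = −ln(0.1)/119.0 = 0.0193.

λ ≈ 0.0193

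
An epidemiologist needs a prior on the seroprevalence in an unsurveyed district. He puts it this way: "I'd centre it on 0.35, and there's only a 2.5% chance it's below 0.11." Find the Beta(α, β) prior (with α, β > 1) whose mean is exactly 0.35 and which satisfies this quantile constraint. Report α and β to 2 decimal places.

α ≈ 3.74, β ≈ 6.94

With mean 0.35 fixed, write α = 0.35s, β = 0.65s where s = α+β.
Need P(θ < 0.11) = 0.025 under Beta(0.35s, 0.65s). Normal approximation: (q−m)/√(m(1−m)/s) ≈ z_{0.025} = -1.96, so s ≈ 0.35·0.65·(-1.96)²/(0.11−0.35)² = 15.2.
At s = 15.2: P(θ<0.11) ≈ 0.009. Adjusting to match 0.025 gives s ≈ 10.68.
So α = 0.35·10.68 ≈ 3.74, β = 0.65·10.68 ≈ 6.94.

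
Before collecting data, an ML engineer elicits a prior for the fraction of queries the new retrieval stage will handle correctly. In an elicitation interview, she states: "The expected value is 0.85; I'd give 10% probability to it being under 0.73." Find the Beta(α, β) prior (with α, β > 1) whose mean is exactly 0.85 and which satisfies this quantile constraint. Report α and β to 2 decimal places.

With mean 0.85 fixed, write α = 0.85s, β = 0.15s where s = α+β.
Need P(θ < 0.73) = 0.1 under Beta(0.85s, 0.15s). Normal approximation: (q−m)/√(m(1−m)/s) ≈ z_{0.1} = -1.28, so s ≈ 0.85·0.15·(-1.28)²/(0.73−0.85)² = 14.5.
At s = 14.5: P(θ<0.73) ≈ 0.107. Adjusting to match 0.1 gives s ≈ 15.79.
So α = 0.85·15.79 ≈ 13.42, β = 0.15·15.79 ≈ 2.37.

α ≈ 13.42, β ≈ 2.37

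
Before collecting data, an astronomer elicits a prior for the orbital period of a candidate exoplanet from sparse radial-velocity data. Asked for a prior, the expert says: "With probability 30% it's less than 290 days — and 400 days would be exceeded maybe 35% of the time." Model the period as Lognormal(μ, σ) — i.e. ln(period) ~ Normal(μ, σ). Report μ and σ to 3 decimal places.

If T ~ Lognormal(μ,σ) then ln T ~ Normal(μ,σ), so the p-quantile of ln T is μ + z_p·σ.
ln(290) = 5.67 and ln(400) = 5.991; z_{0.3} = -0.5244, z_{0.65} = 0.3853.
σ = (5.991 − 5.67)/(0.3853 − (-0.5244)) = 0.353.
μ = 5.67 − (-0.5244)·0.353 = 5.855.

μ ≈ 5.855, σ ≈ 0.353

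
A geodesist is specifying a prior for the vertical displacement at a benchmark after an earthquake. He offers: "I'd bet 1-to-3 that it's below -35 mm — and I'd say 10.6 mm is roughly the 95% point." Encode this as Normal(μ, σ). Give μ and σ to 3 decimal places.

μ = -21.739, σ = 19.661

The p-quantile of Normal(μ,σ) is μ + z_p·σ, with z_{0.25} = -0.6745 and z_{0.95} = 1.645.
Eliminate σ: μ = (z₂·x₁ − z₁·x₂)/(z₂ − z₁) = (1.645·-35 − (-0.6745)·10.6)/2.319 = -21.739.
Then σ = (x₂ − x₁)/(z₂ − z₁) = (10.6 − -35)/2.319 = 19.661.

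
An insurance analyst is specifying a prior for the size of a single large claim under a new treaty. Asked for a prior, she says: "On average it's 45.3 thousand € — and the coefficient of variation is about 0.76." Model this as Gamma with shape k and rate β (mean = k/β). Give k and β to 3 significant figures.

k ≈ 1.73, β ≈ 0.0382

For Gamma(k, rate β): mean = k/β, variance = k/β², so CV = 1/√k.
CV = 0.76, hence k = 1/CV² = 1.73.
Then β = k/mean = 1.73/45.3 = 0.0382.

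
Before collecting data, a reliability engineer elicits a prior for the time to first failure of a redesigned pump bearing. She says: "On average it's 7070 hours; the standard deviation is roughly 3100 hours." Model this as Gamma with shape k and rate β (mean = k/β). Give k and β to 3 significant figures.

k ≈ 5.2, β ≈ 0.000736

For Gamma(k, rate β): mean = k/β, variance = k/β², so CV = 1/√k.
CV = SD/mean = 3100/7070 = 0.4385, hence k = 1/CV² = 5.2.
Then β = k/mean = 5.2/7070 = 0.000736.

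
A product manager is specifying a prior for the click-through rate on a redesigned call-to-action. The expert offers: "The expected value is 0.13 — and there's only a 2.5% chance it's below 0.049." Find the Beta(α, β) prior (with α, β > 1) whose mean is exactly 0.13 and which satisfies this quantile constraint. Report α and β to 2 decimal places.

With mean 0.13 fixed, write α = 0.13s, β = 0.87s where s = α+β.
Need P(θ < 0.049) = 0.025 under Beta(0.13s, 0.87s). Normal approximation: (q−m)/√(m(1−m)/s) ≈ z_{0.025} = -1.96, so s ≈ 0.13·0.87·(-1.96)²/(0.049−0.13)² = 66.2.
At s = 66.2: P(θ<0.049) ≈ 0.007. Adjusting to match 0.025 gives s ≈ 44.12.
So α = 0.13·44.12 ≈ 5.74, β = 0.87·44.12 ≈ 38.38.

α ≈ 5.74, β ≈ 38.38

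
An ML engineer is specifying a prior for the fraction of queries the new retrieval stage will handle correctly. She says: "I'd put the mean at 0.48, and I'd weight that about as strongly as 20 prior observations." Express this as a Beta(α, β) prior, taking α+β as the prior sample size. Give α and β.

Under the effective-sample-size interpretation, Beta(α, β) has prior mean α/(α+β) and prior sample size α+β.
So α+β = 20 and α/(α+β) = 0.48, giving α = 0.48·20 = 9.6 and β = 20 − 9.6 = 10.4.

α = 9.6, β = 10.4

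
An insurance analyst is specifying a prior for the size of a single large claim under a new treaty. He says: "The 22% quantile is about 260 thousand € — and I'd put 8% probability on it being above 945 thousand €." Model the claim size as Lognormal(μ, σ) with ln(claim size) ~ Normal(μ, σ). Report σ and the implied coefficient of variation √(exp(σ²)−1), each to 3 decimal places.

σ ≈ 0.593, CV ≈ 0.649

If T ~ Lognormal(μ,σ) then ln T ~ Normal(μ,σ), so the p-quantile of ln T is μ + z_p·σ.
ln(260) = 5.561 and ln(945) = 6.851; z_{0.22} = -0.7722, z_{0.92} = 1.405.
σ = (6.851 − 5.561)/(1.405 − (-0.7722)) = 0.593.
μ = 5.561 − (-0.7722)·0.593 = 6.018.
CV = √(exp(σ²)−1) = √(exp(0.3513)−1) = 0.649.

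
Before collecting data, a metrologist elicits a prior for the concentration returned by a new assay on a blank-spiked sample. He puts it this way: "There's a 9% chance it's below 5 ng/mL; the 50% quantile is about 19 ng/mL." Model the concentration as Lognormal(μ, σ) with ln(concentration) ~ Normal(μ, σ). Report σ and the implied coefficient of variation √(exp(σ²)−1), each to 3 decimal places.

If T ~ Lognormal(μ,σ) then ln T ~ Normal(μ,σ), so the p-quantile of ln T is μ + z_p·σ.
ln(5) = 1.609 and ln(19) = 2.944; z_{0.09} = -1.341, z_{0.5} = 0.
σ = (2.944 − 1.609)/(0 − (-1.341)) = 0.996.
μ = 1.609 − (-1.341)·0.996 = 2.944.
CV = √(exp(σ²)−1) = √(exp(0.9914)−1) = 1.302.

σ ≈ 0.996, CV ≈ 1.302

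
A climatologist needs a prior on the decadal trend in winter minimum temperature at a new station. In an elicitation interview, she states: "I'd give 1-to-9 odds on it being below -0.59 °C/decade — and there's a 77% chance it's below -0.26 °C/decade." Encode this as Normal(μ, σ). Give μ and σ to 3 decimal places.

μ = -0.381, σ = 0.163

For Normal(μ,σ), the p-quantile is μ + z_p·σ. Here z_{0.1} = -1.282, z_{0.77} = 0.7388.
So -0.59 = μ − 1.282σ and -0.26 = μ + 0.7388σ.
Subtracting: σ = (-0.26 − -0.59)/(0.7388 − (-1.282)) = 0.163.
Then μ = -0.59 − (-1.282)·0.163 = -0.381.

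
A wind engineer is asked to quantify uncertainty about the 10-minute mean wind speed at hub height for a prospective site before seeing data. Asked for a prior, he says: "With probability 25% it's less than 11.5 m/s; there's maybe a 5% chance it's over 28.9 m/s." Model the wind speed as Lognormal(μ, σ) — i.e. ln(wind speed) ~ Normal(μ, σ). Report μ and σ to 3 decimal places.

μ ≈ 2.710, σ ≈ 0.397

If T ~ Lognormal(μ,σ) then ln T ~ Normal(μ,σ), so the p-quantile of ln T is μ + z_p·σ.
ln(11.5) = 2.442 and ln(28.9) = 3.364; z_{0.25} = -0.6745, z_{0.95} = 1.645.
σ = (3.364 − 2.442)/(1.645 − (-0.6745)) = 0.397.
μ = 2.442 − (-0.6745)·0.397 = 2.710.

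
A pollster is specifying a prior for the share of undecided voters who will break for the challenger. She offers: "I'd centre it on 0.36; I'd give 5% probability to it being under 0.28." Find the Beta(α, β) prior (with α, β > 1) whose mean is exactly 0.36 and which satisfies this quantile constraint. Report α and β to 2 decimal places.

With mean 0.36 fixed, write α = 0.36s, β = 0.64s where s = α+β.
Need P(θ < 0.28) = 0.05 under Beta(0.36s, 0.64s). Normal approximation: (q−m)/√(m(1−m)/s) ≈ z_{0.05} = -1.64, so s ≈ 0.36·0.64·(-1.64)²/(0.28−0.36)² = 97.4.
At s = 97.4: P(θ<0.28) ≈ 0.045. Adjusting to match 0.05 gives s ≈ 92.37.
So α = 0.36·92.37 ≈ 33.25, β = 0.64·92.37 ≈ 59.12.

α ≈ 33.25, β ≈ 59.12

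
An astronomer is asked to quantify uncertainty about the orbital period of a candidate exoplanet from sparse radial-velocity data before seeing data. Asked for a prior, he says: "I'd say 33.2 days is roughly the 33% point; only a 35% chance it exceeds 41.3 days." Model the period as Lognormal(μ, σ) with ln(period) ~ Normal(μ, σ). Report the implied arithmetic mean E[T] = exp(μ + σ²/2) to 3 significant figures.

E[T] ≈ 38.6 days

If T ~ Lognormal(μ,σ) then ln T ~ Normal(μ,σ), so the p-quantile of ln T is μ + z_p·σ.
ln(33.2) = 3.503 and ln(41.3) = 3.721; z_{0.33} = -0.4399, z_{0.65} = 0.3853.
σ = (3.721 − 3.503)/(0.3853 − (-0.4399)) = 0.265.
μ = 3.503 − (-0.4399)·0.265 = 3.619.
E[T] = exp(μ + σ²/2) = exp(3.619 + 0.0350) = 38.6 days.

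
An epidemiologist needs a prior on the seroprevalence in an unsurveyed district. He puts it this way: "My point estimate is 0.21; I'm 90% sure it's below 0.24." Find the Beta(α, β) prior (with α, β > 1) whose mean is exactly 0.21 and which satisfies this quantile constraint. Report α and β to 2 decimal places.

With mean 0.21 fixed, write α = 0.21s, β = 0.79s where s = α+β.
Need P(θ < 0.24) = 0.9 under Beta(0.21s, 0.79s). Normal approximation: (q−m)/√(m(1−m)/s) ≈ z_{0.9} = 1.28, so s ≈ 0.21·0.79·(1.28)²/(0.24−0.21)² = 302.7.
At s = 302.7: P(θ<0.24) ≈ 0.897. Adjusting to match 0.9 gives s ≈ 310.10.
So α = 0.21·310.10 ≈ 65.12, β = 0.79·310.10 ≈ 244.98.

α ≈ 65.12, β ≈ 244.98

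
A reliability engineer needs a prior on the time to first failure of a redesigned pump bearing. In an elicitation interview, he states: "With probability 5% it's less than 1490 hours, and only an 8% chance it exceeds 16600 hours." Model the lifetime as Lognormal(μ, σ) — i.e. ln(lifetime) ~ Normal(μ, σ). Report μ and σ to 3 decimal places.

μ ≈ 8.607, σ ≈ 0.790

If T ~ Lognormal(μ,σ) then ln T ~ Normal(μ,σ), so the p-quantile of ln T is μ + z_p·σ.
ln(1490) = 7.307 and ln(16600) = 9.717; z_{0.05} = -1.645, z_{0.92} = 1.405.
σ = (9.717 − 7.307)/(1.405 − (-1.645)) = 0.790.
μ = 7.307 − (-1.645)·0.790 = 8.607.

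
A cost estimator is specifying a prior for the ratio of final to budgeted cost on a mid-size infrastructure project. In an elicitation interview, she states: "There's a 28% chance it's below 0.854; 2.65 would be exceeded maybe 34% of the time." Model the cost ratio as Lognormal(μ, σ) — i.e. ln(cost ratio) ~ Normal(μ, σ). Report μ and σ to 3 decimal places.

μ ≈ 0.505, σ ≈ 1.138

If T ~ Lognormal(μ,σ) then ln T ~ Normal(μ,σ), so the p-quantile of ln T is μ + z_p·σ.
ln(0.854) = -0.1578 and ln(2.65) = 0.9746; z_{0.28} = -0.5828, z_{0.66} = 0.4125.
σ = (0.9746 − -0.1578)/(0.4125 − (-0.5828)) = 1.138.
μ = -0.1578 − (-0.5828)·1.138 = 0.505.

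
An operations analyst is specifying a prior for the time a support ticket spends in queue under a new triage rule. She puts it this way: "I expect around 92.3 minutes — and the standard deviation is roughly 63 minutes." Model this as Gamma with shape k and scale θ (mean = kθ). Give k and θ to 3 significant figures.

k ≈ 2.15, θ ≈ 43

For Gamma(k, scale θ): mean = kθ, variance = kθ², so CV = 1/√k.
CV = SD/mean = 63/92.3 = 0.6826, hence k = 1/CV² = 2.15.
Then θ = mean/k = 92.3/2.15 = 43.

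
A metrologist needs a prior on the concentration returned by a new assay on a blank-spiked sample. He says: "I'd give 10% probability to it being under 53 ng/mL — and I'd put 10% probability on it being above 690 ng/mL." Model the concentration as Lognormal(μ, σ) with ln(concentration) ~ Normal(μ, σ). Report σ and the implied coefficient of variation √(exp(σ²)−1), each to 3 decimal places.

σ ≈ 1.001, CV ≈ 1.314

If T ~ Lognormal(μ,σ) then ln T ~ Normal(μ,σ), so the p-quantile of ln T is μ + z_p·σ.
ln(53) = 3.97 and ln(690) = 6.537; z_{0.1} = -1.282, z_{0.9} = 1.282.
σ = (6.537 − 3.97)/(1.282 − (-1.282)) = 1.001.
μ = 3.97 − (-1.282)·1.001 = 5.253.
CV = √(exp(σ²)−1) = √(exp(1.0026)−1) = 1.314.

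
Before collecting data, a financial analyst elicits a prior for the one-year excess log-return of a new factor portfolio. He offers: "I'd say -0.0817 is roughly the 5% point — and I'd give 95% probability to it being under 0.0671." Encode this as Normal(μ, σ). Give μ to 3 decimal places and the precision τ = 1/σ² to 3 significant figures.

For Normal(μ,σ), the p-quantile is μ + z_p·σ. Here z_{0.05} = -1.645, z_{0.95} = 1.645.
So -0.0817 = μ − 1.645σ and 0.0671 = μ + 1.645σ.
Subtracting: σ = (0.0671 − -0.0817)/(1.645 − (-1.645)) = 0.045.
Then μ = -0.0817 − (-1.645)·0.045 = -0.007.
Precision τ = 1/σ² = 1/0.04523² = 489.

μ = -0.007, τ = 489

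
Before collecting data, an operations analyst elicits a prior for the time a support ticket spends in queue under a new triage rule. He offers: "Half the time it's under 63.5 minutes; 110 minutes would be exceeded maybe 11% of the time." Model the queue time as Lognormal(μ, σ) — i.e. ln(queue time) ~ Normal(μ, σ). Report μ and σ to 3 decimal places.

μ ≈ 4.151, σ ≈ 0.448

If T ~ Lognormal(μ,σ) then ln T ~ Normal(μ,σ), so the p-quantile of ln T is μ + z_p·σ.
ln(63.5) = 4.151 and ln(110) = 4.7; z_{0.5} = 0, z_{0.89} = 1.227.
σ = (4.7 − 4.151)/(1.227 − (0)) = 0.448.
μ = 4.151 − (0)·0.448 = 4.151.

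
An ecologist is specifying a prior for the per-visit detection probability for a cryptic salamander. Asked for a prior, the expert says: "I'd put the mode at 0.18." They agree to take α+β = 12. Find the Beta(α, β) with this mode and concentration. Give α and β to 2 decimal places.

α = 2.80, β = 9.20

For α,β > 1 the Beta mode is (α−1)/(α+β−2). With α+β = 12, the mode is (α−1)/10.
Set (α−1)/10 = 0.18 → α = 1 + 0.18·10 = 2.80.
β = 12 − α = 9.20.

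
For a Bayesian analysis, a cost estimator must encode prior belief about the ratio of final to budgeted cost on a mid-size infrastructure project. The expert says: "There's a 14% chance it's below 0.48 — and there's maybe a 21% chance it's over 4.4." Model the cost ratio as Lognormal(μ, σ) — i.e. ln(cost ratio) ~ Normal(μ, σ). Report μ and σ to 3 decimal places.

If T ~ Lognormal(μ,σ) then ln T ~ Normal(μ,σ), so the p-quantile of ln T is μ + z_p·σ.
ln(0.48) = -0.734 and ln(4.4) = 1.482; z_{0.14} = -1.08, z_{0.79} = 0.8064.
σ = (1.482 − -0.734)/(0.8064 − (-1.08)) = 1.174.
μ = -0.734 − (-1.08)·1.174 = 0.535.

μ ≈ 0.535, σ ≈ 1.174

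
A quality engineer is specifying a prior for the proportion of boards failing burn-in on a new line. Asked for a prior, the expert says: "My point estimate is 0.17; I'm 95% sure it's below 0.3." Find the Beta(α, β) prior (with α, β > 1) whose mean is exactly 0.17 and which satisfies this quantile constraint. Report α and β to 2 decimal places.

α ≈ 4.56, β ≈ 22.25

With mean 0.17 fixed, write α = 0.17s, β = 0.83s where s = α+β.
Need P(θ < 0.3) = 0.95 under Beta(0.17s, 0.83s). Normal approximation: (q−m)/√(m(1−m)/s) ≈ z_{0.95} = 1.64, so s ≈ 0.17·0.83·(1.64)²/(0.3−0.17)² = 22.6.
At s = 22.6: P(θ<0.3) ≈ 0.937. Adjusting to match 0.95 gives s ≈ 26.81.
So α = 0.17·26.81 ≈ 4.56, β = 0.83·26.81 ≈ 22.25.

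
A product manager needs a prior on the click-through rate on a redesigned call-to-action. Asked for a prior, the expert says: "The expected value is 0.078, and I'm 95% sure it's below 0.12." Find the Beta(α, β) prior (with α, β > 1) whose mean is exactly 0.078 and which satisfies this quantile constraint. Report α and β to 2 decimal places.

With mean 0.078 fixed, write α = 0.078s, β = 0.922s where s = α+β.
Need P(θ < 0.12) = 0.95 under Beta(0.078s, 0.922s). Normal approximation: (q−m)/√(m(1−m)/s) ≈ z_{0.95} = 1.64, so s ≈ 0.078·0.922·(1.64)²/(0.12−0.078)² = 110.3.
At s = 110.3: P(θ<0.12) ≈ 0.937. Adjusting to match 0.95 gives s ≈ 129.43.
So α = 0.078·129.43 ≈ 10.10, β = 0.922·129.43 ≈ 119.34.

α ≈ 10.10, β ≈ 119.34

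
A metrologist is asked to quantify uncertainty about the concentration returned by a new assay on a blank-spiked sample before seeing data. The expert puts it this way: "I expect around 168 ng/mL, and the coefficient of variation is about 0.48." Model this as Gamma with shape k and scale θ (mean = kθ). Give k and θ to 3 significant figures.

For Gamma(k, scale θ): mean = kθ, variance = kθ², so CV = 1/√k.
CV = 0.48, hence k = 1/CV² = 4.34.
Then θ = mean/k = 168/4.34 = 38.7.

k ≈ 4.34, θ ≈ 38.7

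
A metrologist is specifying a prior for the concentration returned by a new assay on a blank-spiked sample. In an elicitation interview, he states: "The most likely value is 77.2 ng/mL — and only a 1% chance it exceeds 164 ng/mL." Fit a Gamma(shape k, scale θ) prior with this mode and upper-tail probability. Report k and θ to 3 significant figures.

k ≈ 9.55, θ ≈ 9.03

Gamma(k,θ) with k>1 has mode (k−1)θ, so θ = 77.2/(k−1).
Need P(X < 164) = 0.99 with θ tied to k this way. Start at k = 2, θ = 77.2: P(X<164) ≈ 0.627.
Too low — raise k to concentrate. Iterating converges to k ≈ 9.55.
Then θ = 77.2/(9.55−1) ≈ 9.03.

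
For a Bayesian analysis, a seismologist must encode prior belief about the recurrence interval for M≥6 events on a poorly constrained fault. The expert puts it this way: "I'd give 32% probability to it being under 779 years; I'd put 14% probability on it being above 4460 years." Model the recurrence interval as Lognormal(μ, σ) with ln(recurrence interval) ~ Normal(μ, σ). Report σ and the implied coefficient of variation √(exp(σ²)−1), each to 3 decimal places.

If T ~ Lognormal(μ,σ) then ln T ~ Normal(μ,σ), so the p-quantile of ln T is μ + z_p·σ.
ln(779) = 6.658 and ln(4460) = 8.403; z_{0.32} = -0.4677, z_{0.86} = 1.08.
σ = (8.403 − 6.658)/(1.08 − (-0.4677)) = 1.127.
μ = 6.658 − (-0.4677)·1.127 = 7.185.
CV = √(exp(σ²)−1) = √(exp(1.2705)−1) = 1.601.

σ ≈ 1.127, CV ≈ 1.601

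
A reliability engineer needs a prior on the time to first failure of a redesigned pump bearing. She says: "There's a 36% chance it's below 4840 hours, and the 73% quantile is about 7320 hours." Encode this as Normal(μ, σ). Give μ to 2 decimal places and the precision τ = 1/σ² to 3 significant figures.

μ = 5755.27, τ = 1.53e-07

The p-quantile of Normal(μ,σ) is μ + z_p·σ, with z_{0.36} = -0.3585 and z_{0.73} = 0.6128.
Eliminate σ: μ = (z₂·x₁ − z₁·x₂)/(z₂ − z₁) = (0.6128·4840 − (-0.3585)·7320)/0.9713 = 5755.27.
Then σ = (x₂ − x₁)/(z₂ − z₁) = (7320 − 4840)/0.9713 = 2553.35.
Precision τ = 1/σ² = 1/2553² = 1.53e-07.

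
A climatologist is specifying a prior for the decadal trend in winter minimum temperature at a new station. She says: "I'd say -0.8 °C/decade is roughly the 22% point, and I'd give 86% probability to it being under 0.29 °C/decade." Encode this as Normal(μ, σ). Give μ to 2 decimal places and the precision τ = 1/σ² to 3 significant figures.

The p-quantile of Normal(μ,σ) is μ + z_p·σ, with z_{0.22} = -0.7722 and z_{0.86} = 1.08.
Eliminate σ: μ = (z₂·x₁ − z₁·x₂)/(z₂ − z₁) = (1.08·-0.8 − (-0.7722)·0.29)/1.853 = -0.35.
Then σ = (x₂ − x₁)/(z₂ − z₁) = (0.29 − -0.8)/1.853 = 0.59.
Precision τ = 1/σ² = 1/0.5884² = 2.89.

μ = -0.35, τ = 2.89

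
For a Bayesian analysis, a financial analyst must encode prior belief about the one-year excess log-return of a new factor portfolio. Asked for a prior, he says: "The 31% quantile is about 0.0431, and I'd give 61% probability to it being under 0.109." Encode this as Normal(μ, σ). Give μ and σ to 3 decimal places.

μ = 0.085, σ = 0.085

The p-quantile of Normal(μ,σ) is μ + z_p·σ, with z_{0.31} = -0.4959 and z_{0.61} = 0.2793.
Eliminate σ: μ = (z₂·x₁ − z₁·x₂)/(z₂ − z₁) = (0.2793·0.0431 − (-0.4959)·0.109)/0.7752 = 0.085.
Then σ = (x₂ − x₁)/(z₂ − z₁) = (0.109 − 0.0431)/0.7752 = 0.085.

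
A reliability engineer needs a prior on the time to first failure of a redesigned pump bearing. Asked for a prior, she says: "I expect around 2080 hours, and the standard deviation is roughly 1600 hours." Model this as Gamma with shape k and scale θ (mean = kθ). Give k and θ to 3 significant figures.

For Gamma(k, scale θ): mean = kθ, variance = kθ², so CV = 1/√k.
CV = SD/mean = 1600/2080 = 0.7692, hence k = 1/CV² = 1.69.
Then θ = mean/k = 2080/1.69 = 1230.

k ≈ 1.69, θ ≈ 1230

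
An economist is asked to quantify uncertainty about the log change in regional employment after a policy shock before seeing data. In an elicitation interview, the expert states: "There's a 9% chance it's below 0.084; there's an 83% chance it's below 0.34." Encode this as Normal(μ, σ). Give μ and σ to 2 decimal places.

The p-quantile of Normal(μ,σ) is μ + z_p·σ, with z_{0.09} = -1.341 and z_{0.83} = 0.9542.
Eliminate σ: μ = (z₂·x₁ − z₁·x₂)/(z₂ − z₁) = (0.9542·0.084 − (-1.341)·0.34)/2.295 = 0.23.
Then σ = (x₂ − x₁)/(z₂ − z₁) = (0.34 − 0.084)/2.295 = 0.11.

μ = 0.23, σ = 0.11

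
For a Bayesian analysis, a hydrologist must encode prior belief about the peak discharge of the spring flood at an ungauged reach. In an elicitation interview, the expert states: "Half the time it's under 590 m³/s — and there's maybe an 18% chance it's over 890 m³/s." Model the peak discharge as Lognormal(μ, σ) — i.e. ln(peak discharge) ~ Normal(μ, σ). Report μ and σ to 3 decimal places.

μ ≈ 6.380, σ ≈ 0.449

If T ~ Lognormal(μ,σ) then ln T ~ Normal(μ,σ), so the p-quantile of ln T is μ + z_p·σ.
ln(590) = 6.38 and ln(890) = 6.791; z_{0.5} = 0, z_{0.82} = 0.9154.
σ = (6.791 − 6.38)/(0.9154 − (0)) = 0.449.
μ = 6.38 − (0)·0.449 = 6.380.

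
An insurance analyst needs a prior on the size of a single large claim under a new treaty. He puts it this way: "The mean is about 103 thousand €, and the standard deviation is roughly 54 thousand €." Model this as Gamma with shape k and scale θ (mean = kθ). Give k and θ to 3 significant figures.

For Gamma(k, scale θ): mean = kθ, variance = kθ², so CV = 1/√k.
CV = SD/mean = 54/103 = 0.5243, hence k = 1/CV² = 3.64.
Then θ = mean/k = 103/3.64 = 28.3.

k ≈ 3.64, θ ≈ 28.3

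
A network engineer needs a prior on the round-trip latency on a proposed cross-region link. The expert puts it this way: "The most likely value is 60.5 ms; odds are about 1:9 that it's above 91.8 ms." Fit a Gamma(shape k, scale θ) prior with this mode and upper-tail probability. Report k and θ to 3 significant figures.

Gamma(k,θ) with k>1 has mode (k−1)θ, so θ = 60.5/(k−1).
Need P(X < 91.8) = 0.9 with θ tied to k this way. Start at k = 2, θ = 60.5: P(X<91.8) ≈ 0.448.
Too low — raise k to concentrate. Iterating converges to k ≈ 11.7.
Then θ = 60.5/(11.7−1) ≈ 5.64.

k ≈ 11.7, θ ≈ 5.64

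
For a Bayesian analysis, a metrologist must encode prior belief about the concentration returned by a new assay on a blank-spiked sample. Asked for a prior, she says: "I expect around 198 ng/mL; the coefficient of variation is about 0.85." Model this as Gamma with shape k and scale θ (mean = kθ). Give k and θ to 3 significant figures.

k ≈ 1.38, θ ≈ 143

For Gamma(k, scale θ): mean = kθ, variance = kθ², so CV = 1/√k.
CV = 0.85, hence k = 1/CV² = 1.38.
Then θ = mean/k = 198/1.38 = 143.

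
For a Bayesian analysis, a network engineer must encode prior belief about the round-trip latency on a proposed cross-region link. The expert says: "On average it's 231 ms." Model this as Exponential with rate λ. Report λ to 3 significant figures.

λ ≈ 0.00433

Exponential mean = 1/λ, so λ = 1/231.0 = 0.00433.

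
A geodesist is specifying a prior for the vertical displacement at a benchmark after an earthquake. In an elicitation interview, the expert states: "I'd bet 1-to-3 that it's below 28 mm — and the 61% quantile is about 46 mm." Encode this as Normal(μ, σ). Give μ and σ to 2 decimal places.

The p-quantile of Normal(μ,σ) is μ + z_p·σ, with z_{0.25} = -0.6745 and z_{0.61} = 0.2793.
Eliminate σ: μ = (z₂·x₁ − z₁·x₂)/(z₂ − z₁) = (0.2793·28 − (-0.6745)·46)/0.9538 = 40.73.
Then σ = (x₂ − x₁)/(z₂ − z₁) = (46 − 28)/0.9538 = 18.87.

μ = 40.73, σ = 18.87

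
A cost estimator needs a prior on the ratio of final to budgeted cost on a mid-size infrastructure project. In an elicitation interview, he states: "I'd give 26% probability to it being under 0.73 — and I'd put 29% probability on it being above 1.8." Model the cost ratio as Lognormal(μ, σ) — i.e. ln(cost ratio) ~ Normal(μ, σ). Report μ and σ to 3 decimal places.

μ ≈ 0.170, σ ≈ 0.754

If T ~ Lognormal(μ,σ) then ln T ~ Normal(μ,σ), so the p-quantile of ln T is μ + z_p·σ.
ln(0.73) = -0.3147 and ln(1.8) = 0.5878; z_{0.26} = -0.6433, z_{0.71} = 0.5534.
σ = (0.5878 − -0.3147)/(0.5534 − (-0.6433)) = 0.754.
μ = -0.3147 − (-0.6433)·0.754 = 0.170.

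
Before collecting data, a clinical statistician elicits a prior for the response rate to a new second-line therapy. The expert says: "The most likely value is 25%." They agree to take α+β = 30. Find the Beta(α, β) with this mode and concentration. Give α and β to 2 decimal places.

α = 8.00, β = 22.00

For α,β > 1 the Beta mode is (α−1)/(α+β−2). With α+β = 30, the mode is (α−1)/28.
Set (α−1)/28 = 0.25 → α = 1 + 0.25·28 = 8.00.
β = 30 − α = 22.00.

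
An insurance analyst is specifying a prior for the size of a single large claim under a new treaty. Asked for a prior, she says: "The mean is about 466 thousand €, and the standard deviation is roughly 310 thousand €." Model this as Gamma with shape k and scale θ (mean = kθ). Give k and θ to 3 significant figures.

For Gamma(k, scale θ): mean = kθ, variance = kθ², so CV = 1/√k.
CV = SD/mean = 310/466 = 0.6652, hence k = 1/CV² = 2.26.
Then θ = mean/k = 466/2.26 = 206.

k ≈ 2.26, θ ≈ 206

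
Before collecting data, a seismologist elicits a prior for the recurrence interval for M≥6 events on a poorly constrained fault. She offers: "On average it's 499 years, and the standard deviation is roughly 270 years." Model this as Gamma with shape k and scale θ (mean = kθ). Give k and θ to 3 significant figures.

For Gamma(k, scale θ): mean = kθ, variance = kθ², so CV = 1/√k.
CV = SD/mean = 270/499 = 0.5411, hence k = 1/CV² = 3.42.
Then θ = mean/k = 499/3.42 = 146.

k ≈ 3.42, θ ≈ 146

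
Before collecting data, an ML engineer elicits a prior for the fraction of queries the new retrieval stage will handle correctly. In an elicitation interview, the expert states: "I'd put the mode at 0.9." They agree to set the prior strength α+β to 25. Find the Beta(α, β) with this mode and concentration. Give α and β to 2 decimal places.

α = 21.70, β = 3.30

For α,β > 1 the Beta mode is (α−1)/(α+β−2). With α+β = 25, the mode is (α−1)/23.
Set (α−1)/23 = 0.9 → α = 1 + 0.9·23 = 21.70.
β = 25 − α = 3.30.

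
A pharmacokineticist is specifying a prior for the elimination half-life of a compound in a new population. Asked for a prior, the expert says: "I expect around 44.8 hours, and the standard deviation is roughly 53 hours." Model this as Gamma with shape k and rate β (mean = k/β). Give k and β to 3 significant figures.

k ≈ 0.715, β ≈ 0.0159

For Gamma(k, rate β): mean = k/β, variance = k/β², so CV = 1/√k.
CV = SD/mean = 53/44.8 = 1.183, hence k = 1/CV² = 0.715.
Then β = k/mean = 0.715/44.8 = 0.0159.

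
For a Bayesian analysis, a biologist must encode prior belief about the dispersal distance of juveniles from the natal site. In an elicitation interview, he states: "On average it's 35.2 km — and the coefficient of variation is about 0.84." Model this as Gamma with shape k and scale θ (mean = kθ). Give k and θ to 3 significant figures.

k ≈ 1.42, θ ≈ 24.8

For Gamma(k, scale θ): mean = kθ, variance = kθ², so CV = 1/√k.
CV = 0.84, hence k = 1/CV² = 1.42.
Then θ = mean/k = 35.2/1.42 = 24.8.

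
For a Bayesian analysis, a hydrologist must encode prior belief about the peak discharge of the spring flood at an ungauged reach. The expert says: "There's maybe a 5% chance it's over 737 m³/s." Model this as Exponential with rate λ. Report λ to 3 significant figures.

P(T > 737.0) = e^(−λ·737.0) = 0.05, so λ = −ln(0.05)/737.0 = 0.00406.

λ ≈ 0.00406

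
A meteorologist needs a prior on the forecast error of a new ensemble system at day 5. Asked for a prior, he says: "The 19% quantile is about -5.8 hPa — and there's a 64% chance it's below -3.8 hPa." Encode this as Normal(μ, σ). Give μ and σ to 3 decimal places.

μ = -4.380, σ = 1.618

The p-quantile of Normal(μ,σ) is μ + z_p·σ, with z_{0.19} = -0.8779 and z_{0.64} = 0.3585.
Eliminate σ: μ = (z₂·x₁ − z₁·x₂)/(z₂ − z₁) = (0.3585·-5.8 − (-0.8779)·-3.8)/1.236 = -4.380.
Then σ = (x₂ − x₁)/(z₂ − z₁) = (-3.8 − -5.8)/1.236 = 1.618.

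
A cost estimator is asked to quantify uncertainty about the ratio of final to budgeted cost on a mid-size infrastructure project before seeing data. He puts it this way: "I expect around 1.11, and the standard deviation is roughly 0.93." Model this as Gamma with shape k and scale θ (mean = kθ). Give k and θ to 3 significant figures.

For Gamma(k, scale θ): mean = kθ, variance = kθ², so CV = 1/√k.
CV = SD/mean = 0.93/1.11 = 0.8378, hence k = 1/CV² = 1.42.
Then θ = mean/k = 1.11/1.42 = 0.779.

k ≈ 1.42, θ ≈ 0.779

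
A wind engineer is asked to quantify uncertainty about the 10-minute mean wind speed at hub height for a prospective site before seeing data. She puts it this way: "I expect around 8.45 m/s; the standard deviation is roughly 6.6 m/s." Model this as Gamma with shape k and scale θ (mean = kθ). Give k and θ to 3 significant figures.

k ≈ 1.64, θ ≈ 5.16

For Gamma(k, scale θ): mean = kθ, variance = kθ², so CV = 1/√k.
CV = SD/mean = 6.6/8.45 = 0.7811, hence k = 1/CV² = 1.64.
Then θ = mean/k = 8.45/1.64 = 5.16.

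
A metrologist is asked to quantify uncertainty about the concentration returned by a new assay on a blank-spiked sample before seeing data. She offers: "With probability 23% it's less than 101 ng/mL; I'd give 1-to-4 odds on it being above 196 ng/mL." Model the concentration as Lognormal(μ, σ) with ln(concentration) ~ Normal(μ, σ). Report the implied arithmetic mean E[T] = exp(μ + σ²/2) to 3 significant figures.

If T ~ Lognormal(μ,σ) then ln T ~ Normal(μ,σ), so the p-quantile of ln T is μ + z_p·σ.
ln(101) = 4.615 and ln(196) = 5.278; z_{0.23} = -0.7388, z_{0.8} = 0.8416.
σ = (5.278 − 4.615)/(0.8416 − (-0.7388)) = 0.419.
μ = 4.615 − (-0.7388)·0.419 = 4.925.
E[T] = exp(μ + σ²/2) = exp(4.925 + 0.0880) = 150 ng/mL.

E[T] ≈ 150 ng/mL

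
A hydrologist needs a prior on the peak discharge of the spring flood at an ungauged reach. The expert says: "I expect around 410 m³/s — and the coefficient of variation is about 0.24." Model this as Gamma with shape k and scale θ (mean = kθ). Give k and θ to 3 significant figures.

k ≈ 17.4, θ ≈ 23.6

For Gamma(k, scale θ): mean = kθ, variance = kθ², so CV = 1/√k.
CV = 0.24, hence k = 1/CV² = 17.4.
Then θ = mean/k = 410/17.4 = 23.6.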